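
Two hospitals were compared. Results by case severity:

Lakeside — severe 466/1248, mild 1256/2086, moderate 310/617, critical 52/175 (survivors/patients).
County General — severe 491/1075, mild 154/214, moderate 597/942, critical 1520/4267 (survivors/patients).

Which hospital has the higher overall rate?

Severe: Lakeside 466/1248 = 37.3%, County General 491/1075 = 45.7% → County General
Mild: Lakeside 1256/2086 = 60.2%, County General 154/214 = 72.0% → County General
Moderate: Lakeside 310/617 = 50.2%, County General 597/942 = 63.4% → County General
Critical: Lakeside 52/175 = 29.7%, County General 1520/4267 = 35.6% → County General
Overall: Lakeside 2084/4126 = 50.5%, County General 2762/6498 = 42.5% → Lakeside
(County General wins every case group but Lakeside wins overall — County General's patients skew toward the low-rate critical group.)

Lakeside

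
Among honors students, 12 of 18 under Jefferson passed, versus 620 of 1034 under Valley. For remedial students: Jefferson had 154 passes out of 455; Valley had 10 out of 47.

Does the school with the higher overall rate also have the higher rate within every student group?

Honors: Jefferson 12/18 = 66.7%, Valley 620/1034 = 60.0% → Jefferson
Remedial: Jefferson 154/455 = 33.8%, Valley 10/47 = 21.3% → Jefferson
Overall: Jefferson 166/473 = 35.1%, Valley 630/1081 = 58.3% → Valley
Jefferson wins each student group but Valley wins overall — the comparison reverses. Jefferson's students skew toward remedial, which has a lower base rate.

No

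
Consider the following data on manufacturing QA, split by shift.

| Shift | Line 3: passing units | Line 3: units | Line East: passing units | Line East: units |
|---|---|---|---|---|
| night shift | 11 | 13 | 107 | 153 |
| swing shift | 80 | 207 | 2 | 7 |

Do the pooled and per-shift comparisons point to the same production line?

No

Night shift: Line 3 11/13 = 84.6%, Line East 107/153 = 69.9% → Line 3
Swing shift: Line 3 80/207 = 38.6%, Line East 2/7 = 28.6% → Line 3
Overall: Line 3 91/220 = 41.4%, Line East 109/160 = 68.1% → Line East
Line 3 wins each shift group but Line East wins overall — the comparison reverses. Line 3's units skew toward swing shift, which has a lower base rate.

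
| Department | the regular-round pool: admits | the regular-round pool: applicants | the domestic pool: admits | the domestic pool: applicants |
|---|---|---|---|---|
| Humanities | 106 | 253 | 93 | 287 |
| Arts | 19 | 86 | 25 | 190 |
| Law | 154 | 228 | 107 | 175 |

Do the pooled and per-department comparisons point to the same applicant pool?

Yes

Humanities: the regular-round pool 106/253 = 41.9%, the domestic pool 93/287 = 32.4% → the regular-round pool
Arts: the regular-round pool 19/86 = 22.1%, the domestic pool 25/190 = 13.2% → the regular-round pool
Law: the regular-round pool 154/228 = 67.5%, the domestic pool 107/175 = 61.1% → the regular-round pool
Overall: the regular-round pool 279/567 = 49.2%, the domestic pool 225/652 = 34.5% → the regular-round pool
The regular-round pool wins overall and in every department group — no reversal.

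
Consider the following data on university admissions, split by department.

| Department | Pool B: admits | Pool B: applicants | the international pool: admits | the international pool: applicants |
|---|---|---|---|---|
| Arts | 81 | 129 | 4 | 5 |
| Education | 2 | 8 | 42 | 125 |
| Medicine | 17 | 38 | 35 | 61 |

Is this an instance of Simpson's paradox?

Yes

Arts: Pool B 81/129 = 62.8%, the international pool 4/5 = 80.0% → the international pool
Education: Pool B 2/8 = 25.0%, the international pool 42/125 = 33.6% → the international pool
Medicine: Pool B 17/38 = 44.7%, the international pool 35/61 = 57.4% → the international pool
Overall: Pool B 100/175 = 57.1%, the international pool 81/191 = 42.4% → Pool B
The international pool wins each department group but Pool B wins overall — the comparison reverses. The international pool's applicants skew toward Education, which has a lower base rate.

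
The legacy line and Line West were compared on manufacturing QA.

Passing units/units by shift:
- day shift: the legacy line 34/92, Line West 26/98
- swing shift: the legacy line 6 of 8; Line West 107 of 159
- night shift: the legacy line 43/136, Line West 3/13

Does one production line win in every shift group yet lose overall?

Day shift: the legacy line 34/92 = 37.0%, Line West 26/98 = 26.5% → the legacy line
Swing shift: the legacy line 6/8 = 75.0%, Line West 107/159 = 67.3% → the legacy line
Night shift: the legacy line 43/136 = 31.6%, Line West 3/13 = 23.1% → the legacy line
Overall: the legacy line 83/236 = 35.2%, Line West 136/270 = 50.4% → Line West
The legacy line wins each shift group but Line West wins overall — the comparison reverses. The legacy line's units skew toward night shift, which has a lower base rate.

Yes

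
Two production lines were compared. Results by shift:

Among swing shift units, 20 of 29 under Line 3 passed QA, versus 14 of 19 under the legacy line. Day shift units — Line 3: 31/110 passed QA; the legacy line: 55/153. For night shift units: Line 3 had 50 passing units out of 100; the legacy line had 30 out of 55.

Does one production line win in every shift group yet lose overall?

No

Swing shift: Line 3 20/29 = 69.0%, the legacy line 14/19 = 73.7% → the legacy line
Day shift: Line 3 31/110 = 28.2%, the legacy line 55/153 = 35.9% → the legacy line
Night shift: Line 3 50/100 = 50.0%, the legacy line 30/55 = 54.5% → the legacy line
Overall: Line 3 101/239 = 42.3%, the legacy line 99/227 = 43.6% → the legacy line
The legacy line wins overall and in every shift group — no reversal.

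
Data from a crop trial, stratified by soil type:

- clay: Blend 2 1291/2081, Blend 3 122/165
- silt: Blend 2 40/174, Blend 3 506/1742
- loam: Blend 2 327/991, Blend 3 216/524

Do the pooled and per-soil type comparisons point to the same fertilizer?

No

Clay: Blend 2 1291/2081 = 62.0%, Blend 3 122/165 = 73.9% → Blend 3
Silt: Blend 2 40/174 = 23.0%, Blend 3 506/1742 = 29.0% → Blend 3
Loam: Blend 2 327/991 = 33.0%, Blend 3 216/524 = 41.2% → Blend 3
Overall: Blend 2 1658/3246 = 51.1%, Blend 3 844/2431 = 34.7% → Blend 2
Blend 3 wins each soil group but Blend 2 wins overall — the comparison reverses. Blend 3's plots skew toward silt, which has a lower base rate.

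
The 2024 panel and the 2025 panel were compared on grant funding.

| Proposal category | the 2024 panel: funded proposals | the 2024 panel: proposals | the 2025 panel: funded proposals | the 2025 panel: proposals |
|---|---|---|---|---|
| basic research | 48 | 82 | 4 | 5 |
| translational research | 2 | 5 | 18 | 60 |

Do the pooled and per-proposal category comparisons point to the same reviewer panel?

Basic research: the 2024 panel 48/82 = 58.5%, the 2025 panel 4/5 = 80.0% → the 2025 panel
Translational research: the 2024 panel 2/5 = 40.0%, the 2025 panel 18/60 = 30.0% → the 2024 panel
Overall: the 2024 panel 50/87 = 57.5%, the 2025 panel 22/65 = 33.8% → the 2024 panel
Neither sweeps: the 2024 panel wins 1 of 2 groups, the 2025 panel wins 1. The 2024 panel wins overall but not every group — no Simpson reversal.

No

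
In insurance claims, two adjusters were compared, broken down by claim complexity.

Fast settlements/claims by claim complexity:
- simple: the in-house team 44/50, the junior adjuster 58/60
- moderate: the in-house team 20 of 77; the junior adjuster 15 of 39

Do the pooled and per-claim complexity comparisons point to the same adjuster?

Simple: the in-house team 44/50 = 88.0%, the junior adjuster 58/60 = 96.7% → the junior adjuster
Moderate: the in-house team 20/77 = 26.0%, the junior adjuster 15/39 = 38.5% → the junior adjuster
Overall: the in-house team 64/127 = 50.4%, the junior adjuster 73/99 = 73.7% → the junior adjuster
The junior adjuster wins overall and in every claim group — no reversal.

Yes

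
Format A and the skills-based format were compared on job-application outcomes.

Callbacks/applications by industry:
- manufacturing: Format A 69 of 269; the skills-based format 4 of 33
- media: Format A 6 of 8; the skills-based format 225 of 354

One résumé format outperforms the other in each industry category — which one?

Format A

Manufacturing: Format A 69/269 = 25.7%, the skills-based format 4/33 = 12.1% → Format A
Media: Format A 6/8 = 75.0%, the skills-based format 225/354 = 63.6% → Format A
Format A has the higher rate in both groups.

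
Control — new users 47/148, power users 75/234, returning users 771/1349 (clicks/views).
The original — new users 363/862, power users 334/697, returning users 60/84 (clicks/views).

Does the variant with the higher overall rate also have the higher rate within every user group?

New users: Control 47/148 = 31.8%, the original 363/862 = 42.1% → the original
Power users: Control 75/234 = 32.1%, the original 334/697 = 47.9% → the original
Returning users: Control 771/1349 = 57.2%, the original 60/84 = 71.4% → the original
Overall: Control 893/1731 = 51.6%, the original 757/1643 = 46.1% → Control
The original wins each user group but Control wins overall — the comparison reverses. The original's views skew toward new users, which has a lower base rate.

No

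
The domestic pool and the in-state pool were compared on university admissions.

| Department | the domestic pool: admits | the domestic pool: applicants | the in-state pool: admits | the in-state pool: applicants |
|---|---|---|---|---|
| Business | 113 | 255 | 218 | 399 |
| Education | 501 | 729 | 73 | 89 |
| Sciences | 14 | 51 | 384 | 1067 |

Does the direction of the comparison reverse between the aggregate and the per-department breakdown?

Yes

Business: the domestic pool 113/255 = 44.3%, the in-state pool 218/399 = 54.6% → the in-state pool
Education: the domestic pool 501/729 = 68.7%, the in-state pool 73/89 = 82.0% → the in-state pool
Sciences: the domestic pool 14/51 = 27.5%, the in-state pool 384/1067 = 36.0% → the in-state pool
Overall: the domestic pool 628/1035 = 60.7%, the in-state pool 675/1555 = 43.4% → the domestic pool
The in-state pool wins each department group but the domestic pool wins overall — the comparison reverses. The in-state pool's applicants skew toward Sciences, which has a lower base rate.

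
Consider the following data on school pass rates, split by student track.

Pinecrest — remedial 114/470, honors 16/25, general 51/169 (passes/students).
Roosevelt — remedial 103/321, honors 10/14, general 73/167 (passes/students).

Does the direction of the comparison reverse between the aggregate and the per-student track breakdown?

No

Remedial: Pinecrest 114/470 = 24.3%, Roosevelt 103/321 = 32.1% → Roosevelt
Honors: Pinecrest 16/25 = 64.0%, Roosevelt 10/14 = 71.4% → Roosevelt
General: Pinecrest 51/169 = 30.2%, Roosevelt 73/167 = 43.7% → Roosevelt
Overall: Pinecrest 181/664 = 27.3%, Roosevelt 186/502 = 37.1% → Roosevelt
Roosevelt wins overall and in every student group — no reversal.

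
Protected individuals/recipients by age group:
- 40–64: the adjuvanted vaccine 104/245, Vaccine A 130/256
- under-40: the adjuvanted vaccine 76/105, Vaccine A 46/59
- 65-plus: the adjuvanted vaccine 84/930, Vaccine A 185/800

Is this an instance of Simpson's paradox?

40–64: the adjuvanted vaccine 104/245 = 42.4%, Vaccine A 130/256 = 50.8% → Vaccine A
Under-40: the adjuvanted vaccine 76/105 = 72.4%, Vaccine A 46/59 = 78.0% → Vaccine A
65-plus: the adjuvanted vaccine 84/930 = 9.0%, Vaccine A 185/800 = 23.1% → Vaccine A
Overall: the adjuvanted vaccine 264/1280 = 20.6%, Vaccine A 361/1115 = 32.4% → Vaccine A
Vaccine A wins overall and in every age group — no reversal.

No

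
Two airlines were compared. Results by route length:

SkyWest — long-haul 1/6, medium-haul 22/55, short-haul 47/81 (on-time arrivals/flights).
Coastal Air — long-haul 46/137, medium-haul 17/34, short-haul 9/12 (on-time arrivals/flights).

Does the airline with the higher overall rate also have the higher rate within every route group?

No

Long-haul: SkyWest 1/6 = 16.7%, Coastal Air 46/137 = 33.6% → Coastal Air
Medium-haul: SkyWest 22/55 = 40.0%, Coastal Air 17/34 = 50.0% → Coastal Air
Short-haul: SkyWest 47/81 = 58.0%, Coastal Air 9/12 = 75.0% → Coastal Air
Overall: SkyWest 70/142 = 49.3%, Coastal Air 72/183 = 39.3% → SkyWest
Coastal Air wins each route group but SkyWest wins overall — the comparison reverses. Coastal Air's flights skew toward long-haul, which has a lower base rate.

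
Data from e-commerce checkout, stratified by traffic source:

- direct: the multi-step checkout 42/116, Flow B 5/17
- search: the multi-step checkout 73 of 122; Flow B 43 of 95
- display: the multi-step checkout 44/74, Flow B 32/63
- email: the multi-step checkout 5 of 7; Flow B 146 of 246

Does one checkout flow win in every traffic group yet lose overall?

Direct: the multi-step checkout 42/116 = 36.2%, Flow B 5/17 = 29.4% → the multi-step checkout
Search: the multi-step checkout 73/122 = 59.8%, Flow B 43/95 = 45.3% → the multi-step checkout
Display: the multi-step checkout 44/74 = 59.5%, Flow B 32/63 = 50.8% → the multi-step checkout
Email: the multi-step checkout 5/7 = 71.4%, Flow B 146/246 = 59.3% → the multi-step checkout
Overall: the multi-step checkout 164/319 = 51.4%, Flow B 226/421 = 53.7% → Flow B
The multi-step checkout wins each traffic group but Flow B wins overall — the comparison reverses. The multi-step checkout's sessions skew toward direct, which has a lower base rate.

Yes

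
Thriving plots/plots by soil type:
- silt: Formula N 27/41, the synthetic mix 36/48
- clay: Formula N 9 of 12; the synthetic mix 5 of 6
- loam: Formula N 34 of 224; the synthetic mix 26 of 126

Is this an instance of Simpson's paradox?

Silt: Formula N 27/41 = 65.9%, the synthetic mix 36/48 = 75.0% → the synthetic mix
Clay: Formula N 9/12 = 75.0%, the synthetic mix 5/6 = 83.3% → the synthetic mix
Loam: Formula N 34/224 = 15.2%, the synthetic mix 26/126 = 20.6% → the synthetic mix
Overall: Formula N 70/277 = 25.3%, the synthetic mix 67/180 = 37.2% → the synthetic mix
The synthetic mix wins overall and in every soil group — no reversal.

No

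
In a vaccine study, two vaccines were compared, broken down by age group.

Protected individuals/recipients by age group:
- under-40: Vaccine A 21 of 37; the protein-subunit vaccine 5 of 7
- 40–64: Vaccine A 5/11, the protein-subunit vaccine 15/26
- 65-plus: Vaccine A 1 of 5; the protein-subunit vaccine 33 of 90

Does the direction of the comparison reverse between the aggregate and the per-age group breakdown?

Under-40: Vaccine A 21/37 = 56.8%, the protein-subunit vaccine 5/7 = 71.4% → the protein-subunit vaccine
40–64: Vaccine A 5/11 = 45.5%, the protein-subunit vaccine 15/26 = 57.7% → the protein-subunit vaccine
65-plus: Vaccine A 1/5 = 20.0%, the protein-subunit vaccine 33/90 = 36.7% → the protein-subunit vaccine
Overall: Vaccine A 27/53 = 50.9%, the protein-subunit vaccine 53/123 = 43.1% → Vaccine A
The protein-subunit vaccine wins each age group but Vaccine A wins overall — the comparison reverses. The protein-subunit vaccine's recipients skew toward 65-plus, which has a lower base rate.

Yes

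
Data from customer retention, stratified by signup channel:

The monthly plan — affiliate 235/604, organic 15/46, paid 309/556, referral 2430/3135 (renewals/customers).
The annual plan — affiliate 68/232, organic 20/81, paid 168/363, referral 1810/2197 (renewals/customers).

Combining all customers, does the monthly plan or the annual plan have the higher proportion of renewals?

Affiliate: the monthly plan 235/604 = 38.9%, the annual plan 68/232 = 29.3% → the monthly plan
Organic: the monthly plan 15/46 = 32.6%, the annual plan 20/81 = 24.7% → the monthly plan
Paid: the monthly plan 309/556 = 55.6%, the annual plan 168/363 = 46.3% → the monthly plan
Referral: the monthly plan 2430/3135 = 77.5%, the annual plan 1810/2197 = 82.4% → the annual plan
Overall: the monthly plan 2989/4341 = 68.9%, the annual plan 2066/2873 = 71.9% → the annual plan
(Neither sweeps every signup group, but the annual plan has the higher pooled rate.)

the annual plan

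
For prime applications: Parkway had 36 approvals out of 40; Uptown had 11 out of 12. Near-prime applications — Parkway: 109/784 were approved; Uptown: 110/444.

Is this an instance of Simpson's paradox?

No

Prime: Parkway 36/40 = 90.0%, Uptown 11/12 = 91.7% → Uptown
Near-prime: Parkway 109/784 = 13.9%, Uptown 110/444 = 24.8% → Uptown
Overall: Parkway 145/824 = 17.6%, Uptown 121/456 = 26.5% → Uptown
Uptown wins overall and in every credit group — no reversal.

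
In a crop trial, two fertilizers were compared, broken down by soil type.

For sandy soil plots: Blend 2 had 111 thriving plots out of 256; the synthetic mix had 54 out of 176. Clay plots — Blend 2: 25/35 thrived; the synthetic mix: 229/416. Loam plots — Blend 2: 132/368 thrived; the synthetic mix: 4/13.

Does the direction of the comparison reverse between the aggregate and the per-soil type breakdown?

Sandy soil: Blend 2 111/256 = 43.4%, the synthetic mix 54/176 = 30.7% → Blend 2
Clay: Blend 2 25/35 = 71.4%, the synthetic mix 229/416 = 55.0% → Blend 2
Loam: Blend 2 132/368 = 35.9%, the synthetic mix 4/13 = 30.8% → Blend 2
Overall: Blend 2 268/659 = 40.7%, the synthetic mix 287/605 = 47.4% → the synthetic mix
Blend 2 wins each soil group but the synthetic mix wins overall — the comparison reverses. Blend 2's plots skew toward loam, which has a lower base rate.

Yes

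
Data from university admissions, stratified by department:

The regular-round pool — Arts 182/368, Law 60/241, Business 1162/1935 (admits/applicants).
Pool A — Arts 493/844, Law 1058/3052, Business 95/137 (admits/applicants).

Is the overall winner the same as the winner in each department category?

Arts: the regular-round pool 182/368 = 49.5%, Pool A 493/844 = 58.4% → Pool A
Law: the regular-round pool 60/241 = 24.9%, Pool A 1058/3052 = 34.7% → Pool A
Business: the regular-round pool 1162/1935 = 60.1%, Pool A 95/137 = 69.3% → Pool A
Overall: the regular-round pool 1404/2544 = 55.2%, Pool A 1646/4033 = 40.8% → the regular-round pool
Pool A wins each department group but the regular-round pool wins overall — the comparison reverses. Pool A's applicants skew toward Law, which has a lower base rate.

No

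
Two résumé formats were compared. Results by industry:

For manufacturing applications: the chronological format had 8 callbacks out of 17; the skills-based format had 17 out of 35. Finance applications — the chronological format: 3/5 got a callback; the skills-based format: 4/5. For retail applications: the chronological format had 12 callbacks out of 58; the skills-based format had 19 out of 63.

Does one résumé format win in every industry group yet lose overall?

Manufacturing: the chronological format 8/17 = 47.1%, the skills-based format 17/35 = 48.6% → the skills-based format
Finance: the chronological format 3/5 = 60.0%, the skills-based format 4/5 = 80.0% → the skills-based format
Retail: the chronological format 12/58 = 20.7%, the skills-based format 19/63 = 30.2% → the skills-based format
Overall: the chronological format 23/80 = 28.8%, the skills-based format 40/103 = 38.8% → the skills-based format
The skills-based format wins overall and in every industry group — no reversal.

No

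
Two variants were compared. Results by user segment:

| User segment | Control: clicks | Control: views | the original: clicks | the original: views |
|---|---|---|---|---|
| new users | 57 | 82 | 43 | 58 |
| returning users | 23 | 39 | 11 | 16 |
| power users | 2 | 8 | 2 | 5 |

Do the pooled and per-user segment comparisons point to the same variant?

New users: Control 57/82 = 69.5%, the original 43/58 = 74.1% → the original
Returning users: Control 23/39 = 59.0%, the original 11/16 = 68.8% → the original
Power users: Control 2/8 = 25.0%, the original 2/5 = 40.0% → the original
Overall: Control 82/129 = 63.6%, the original 56/79 = 70.9% → the original
The original wins overall and in every user group — no reversal.

Yes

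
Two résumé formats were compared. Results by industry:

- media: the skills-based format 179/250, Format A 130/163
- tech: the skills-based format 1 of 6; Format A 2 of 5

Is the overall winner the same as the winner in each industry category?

Yes

Media: the skills-based format 179/250 = 71.6%, Format A 130/163 = 79.8% → Format A
Tech: the skills-based format 1/6 = 16.7%, Format A 2/5 = 40.0% → Format A
Overall: the skills-based format 180/256 = 70.3%, Format A 132/168 = 78.6% → Format A
Format A wins overall and in every industry group — no reversal.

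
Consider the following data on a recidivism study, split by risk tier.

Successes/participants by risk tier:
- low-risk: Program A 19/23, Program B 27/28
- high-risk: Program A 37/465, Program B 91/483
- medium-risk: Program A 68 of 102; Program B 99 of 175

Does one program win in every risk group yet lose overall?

Low-risk: Program A 19/23 = 82.6%, Program B 27/28 = 96.4% → Program B
High-risk: Program A 37/465 = 8.0%, Program B 91/483 = 18.8% → Program B
Medium-risk: Program A 68/102 = 66.7%, Program B 99/175 = 56.6% → Program A
Overall: Program A 124/590 = 21.0%, Program B 217/686 = 31.6% → Program B
Neither sweeps: Program A wins 1 of 3 groups, Program B wins 2. Program B wins overall but not every group — no Simpson reversal.

No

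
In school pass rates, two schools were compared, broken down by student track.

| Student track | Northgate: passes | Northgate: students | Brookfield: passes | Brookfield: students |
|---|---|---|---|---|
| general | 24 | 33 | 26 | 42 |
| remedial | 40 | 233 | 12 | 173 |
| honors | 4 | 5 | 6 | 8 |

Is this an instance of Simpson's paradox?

General: Northgate 24/33 = 72.7%, Brookfield 26/42 = 61.9% → Northgate
Remedial: Northgate 40/233 = 17.2%, Brookfield 12/173 = 6.9% → Northgate
Honors: Northgate 4/5 = 80.0%, Brookfield 6/8 = 75.0% → Northgate
Overall: Northgate 68/271 = 25.1%, Brookfield 44/223 = 19.7% → Northgate
Northgate wins overall and in every student group — no reversal.

No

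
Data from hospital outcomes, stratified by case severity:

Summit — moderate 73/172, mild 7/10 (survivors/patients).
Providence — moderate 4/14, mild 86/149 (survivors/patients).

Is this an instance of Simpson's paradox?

Yes

Moderate: Summit 73/172 = 42.4%, Providence 4/14 = 28.6% → Summit
Mild: Summit 7/10 = 70.0%, Providence 86/149 = 57.7% → Summit
Overall: Summit 80/182 = 44.0%, Providence 90/163 = 55.2% → Providence
Summit wins each case group but Providence wins overall — the comparison reverses. Summit's patients skew toward moderate, which has a lower base rate.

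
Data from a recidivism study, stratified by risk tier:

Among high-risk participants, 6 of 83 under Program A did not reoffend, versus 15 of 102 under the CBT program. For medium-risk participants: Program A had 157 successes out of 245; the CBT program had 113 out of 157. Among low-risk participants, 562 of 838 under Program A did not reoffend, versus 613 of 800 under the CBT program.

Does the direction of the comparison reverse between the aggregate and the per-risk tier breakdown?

No

High-risk: Program A 6/83 = 7.2%, the CBT program 15/102 = 14.7% → the CBT program
Medium-risk: Program A 157/245 = 64.1%, the CBT program 113/157 = 72.0% → the CBT program
Low-risk: Program A 562/838 = 67.1%, the CBT program 613/800 = 76.6% → the CBT program
Overall: Program A 725/1166 = 62.2%, the CBT program 741/1059 = 70.0% → the CBT program
The CBT program wins overall and in every risk group — no reversal.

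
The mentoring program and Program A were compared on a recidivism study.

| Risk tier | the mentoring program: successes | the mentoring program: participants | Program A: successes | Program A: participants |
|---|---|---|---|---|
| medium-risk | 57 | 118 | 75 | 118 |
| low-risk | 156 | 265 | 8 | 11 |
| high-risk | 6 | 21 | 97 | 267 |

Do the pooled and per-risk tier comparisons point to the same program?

Medium-risk: the mentoring program 57/118 = 48.3%, Program A 75/118 = 63.6% → Program A
Low-risk: the mentoring program 156/265 = 58.9%, Program A 8/11 = 72.7% → Program A
High-risk: the mentoring program 6/21 = 28.6%, Program A 97/267 = 36.3% → Program A
Overall: the mentoring program 219/404 = 54.2%, Program A 180/396 = 45.5% → the mentoring program
Program A wins each risk group but the mentoring program wins overall — the comparison reverses. Program A's participants skew toward high-risk, which has a lower base rate.

No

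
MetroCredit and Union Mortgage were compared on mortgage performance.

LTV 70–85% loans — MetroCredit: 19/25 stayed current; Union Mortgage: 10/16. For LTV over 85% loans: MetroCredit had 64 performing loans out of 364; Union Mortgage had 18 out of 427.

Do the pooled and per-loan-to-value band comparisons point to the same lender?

LTV 70–85%: MetroCredit 19/25 = 76.0%, Union Mortgage 10/16 = 62.5% → MetroCredit
LTV over 85%: MetroCredit 64/364 = 17.6%, Union Mortgage 18/427 = 4.2% → MetroCredit
Overall: MetroCredit 83/389 = 21.3%, Union Mortgage 28/443 = 6.3% → MetroCredit
MetroCredit wins overall and in every loan-to-value group — no reversal.

Yes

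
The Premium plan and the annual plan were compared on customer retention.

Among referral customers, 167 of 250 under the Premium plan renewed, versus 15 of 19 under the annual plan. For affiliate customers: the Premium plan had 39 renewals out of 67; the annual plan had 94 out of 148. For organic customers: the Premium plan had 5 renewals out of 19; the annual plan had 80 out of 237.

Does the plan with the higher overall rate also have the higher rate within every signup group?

No

Referral: the Premium plan 167/250 = 66.8%, the annual plan 15/19 = 78.9% → the annual plan
Affiliate: the Premium plan 39/67 = 58.2%, the annual plan 94/148 = 63.5% → the annual plan
Organic: the Premium plan 5/19 = 26.3%, the annual plan 80/237 = 33.8% → the annual plan
Overall: the Premium plan 211/336 = 62.8%, the annual plan 189/404 = 46.8% → the Premium plan
The annual plan wins each signup group but the Premium plan wins overall — the comparison reverses. The annual plan's customers skew toward organic, which has a lower base rate.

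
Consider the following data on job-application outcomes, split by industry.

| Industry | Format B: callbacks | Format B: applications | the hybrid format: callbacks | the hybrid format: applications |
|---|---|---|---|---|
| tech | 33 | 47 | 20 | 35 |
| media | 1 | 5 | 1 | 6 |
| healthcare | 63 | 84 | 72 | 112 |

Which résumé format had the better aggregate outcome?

Format B

Tech: Format B 33/47 = 70.2%, the hybrid format 20/35 = 57.1% → Format B
Media: Format B 1/5 = 20.0%, the hybrid format 1/6 = 16.7% → Format B
Healthcare: Format B 63/84 = 75.0%, the hybrid format 72/112 = 64.3% → Format B
Overall: Format B 97/136 = 71.3%, the hybrid format 93/153 = 60.8% → Format B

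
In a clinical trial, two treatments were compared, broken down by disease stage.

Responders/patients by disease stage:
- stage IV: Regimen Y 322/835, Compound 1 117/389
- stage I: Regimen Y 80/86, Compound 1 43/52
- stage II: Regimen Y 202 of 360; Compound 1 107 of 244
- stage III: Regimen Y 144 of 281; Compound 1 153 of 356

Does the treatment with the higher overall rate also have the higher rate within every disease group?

Yes

Stage IV: Regimen Y 322/835 = 38.6%, Compound 1 117/389 = 30.1% → Regimen Y
Stage I: Regimen Y 80/86 = 93.0%, Compound 1 43/52 = 82.7% → Regimen Y
Stage II: Regimen Y 202/360 = 56.1%, Compound 1 107/244 = 43.9% → Regimen Y
Stage III: Regimen Y 144/281 = 51.2%, Compound 1 153/356 = 43.0% → Regimen Y
Overall: Regimen Y 748/1562 = 47.9%, Compound 1 420/1041 = 40.3% → Regimen Y
Regimen Y wins overall and in every disease group — no reversal.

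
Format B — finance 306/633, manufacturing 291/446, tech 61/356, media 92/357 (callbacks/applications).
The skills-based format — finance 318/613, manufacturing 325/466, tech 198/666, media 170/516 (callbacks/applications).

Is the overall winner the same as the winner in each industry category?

Yes

Finance: Format B 306/633 = 48.3%, the skills-based format 318/613 = 51.9% → the skills-based format
Manufacturing: Format B 291/446 = 65.2%, the skills-based format 325/466 = 69.7% → the skills-based format
Tech: Format B 61/356 = 17.1%, the skills-based format 198/666 = 29.7% → the skills-based format
Media: Format B 92/357 = 25.8%, the skills-based format 170/516 = 32.9% → the skills-based format
Overall: Format B 750/1792 = 41.9%, the skills-based format 1011/2261 = 44.7% → the skills-based format
The skills-based format wins overall and in every industry group — no reversal.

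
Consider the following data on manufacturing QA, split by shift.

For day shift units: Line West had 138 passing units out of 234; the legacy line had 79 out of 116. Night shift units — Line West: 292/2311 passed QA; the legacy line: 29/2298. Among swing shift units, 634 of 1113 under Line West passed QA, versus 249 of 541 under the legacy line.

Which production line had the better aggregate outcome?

Line West

Day shift: Line West 138/234 = 59.0%, the legacy line 79/116 = 68.1% → the legacy line
Night shift: Line West 292/2311 = 12.6%, the legacy line 29/2298 = 1.3% → Line West
Swing shift: Line West 634/1113 = 57.0%, the legacy line 249/541 = 46.0% → Line West
Overall: Line West 1064/3658 = 29.1%, the legacy line 357/2955 = 12.1% → Line West
(Neither sweeps every shift group, but Line West has the higher pooled rate.)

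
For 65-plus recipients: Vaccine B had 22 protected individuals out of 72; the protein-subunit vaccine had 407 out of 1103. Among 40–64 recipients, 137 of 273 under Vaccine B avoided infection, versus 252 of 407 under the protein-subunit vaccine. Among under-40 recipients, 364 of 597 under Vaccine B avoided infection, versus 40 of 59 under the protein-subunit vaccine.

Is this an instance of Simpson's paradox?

65-plus: Vaccine B 22/72 = 30.6%, the protein-subunit vaccine 407/1103 = 36.9% → the protein-subunit vaccine
40–64: Vaccine B 137/273 = 50.2%, the protein-subunit vaccine 252/407 = 61.9% → the protein-subunit vaccine
Under-40: Vaccine B 364/597 = 61.0%, the protein-subunit vaccine 40/59 = 67.8% → the protein-subunit vaccine
Overall: Vaccine B 523/942 = 55.5%, the protein-subunit vaccine 699/1569 = 44.6% → Vaccine B
The protein-subunit vaccine wins each age group but Vaccine B wins overall — the comparison reverses. The protein-subunit vaccine's recipients skew toward 65-plus, which has a lower base rate.

Yes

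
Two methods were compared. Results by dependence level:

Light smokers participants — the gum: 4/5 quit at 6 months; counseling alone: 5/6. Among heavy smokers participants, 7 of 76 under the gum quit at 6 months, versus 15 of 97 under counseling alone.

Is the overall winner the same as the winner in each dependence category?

Light smokers: the gum 4/5 = 80.0%, counseling alone 5/6 = 83.3% → counseling alone
Heavy smokers: the gum 7/76 = 9.2%, counseling alone 15/97 = 15.5% → counseling alone
Overall: the gum 11/81 = 13.6%, counseling alone 20/103 = 19.4% → counseling alone
Counseling alone wins overall and in every dependence group — no reversal.

Yes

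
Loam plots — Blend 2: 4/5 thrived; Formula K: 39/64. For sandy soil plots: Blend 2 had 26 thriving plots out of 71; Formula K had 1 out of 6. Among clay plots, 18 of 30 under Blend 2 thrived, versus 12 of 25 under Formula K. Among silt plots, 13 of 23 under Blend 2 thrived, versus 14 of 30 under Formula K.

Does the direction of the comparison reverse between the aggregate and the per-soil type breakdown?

Loam: Blend 2 4/5 = 80.0%, Formula K 39/64 = 60.9% → Blend 2
Sandy soil: Blend 2 26/71 = 36.6%, Formula K 1/6 = 16.7% → Blend 2
Clay: Blend 2 18/30 = 60.0%, Formula K 12/25 = 48.0% → Blend 2
Silt: Blend 2 13/23 = 56.5%, Formula K 14/30 = 46.7% → Blend 2
Overall: Blend 2 61/129 = 47.3%, Formula K 66/125 = 52.8% → Formula K
Blend 2 wins each soil group but Formula K wins overall — the comparison reverses. Blend 2's plots skew toward sandy soil, which has a lower base rate.

Yes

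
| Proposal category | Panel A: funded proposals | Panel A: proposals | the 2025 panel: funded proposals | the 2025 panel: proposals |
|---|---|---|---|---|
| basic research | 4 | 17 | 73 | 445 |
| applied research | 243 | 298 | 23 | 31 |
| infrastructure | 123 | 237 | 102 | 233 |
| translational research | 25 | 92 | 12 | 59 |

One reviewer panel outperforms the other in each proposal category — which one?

Panel A

Basic research: Panel A 4/17 = 23.5%, the 2025 panel 73/445 = 16.4% → Panel A
Applied research: Panel A 243/298 = 81.5%, the 2025 panel 23/31 = 74.2% → Panel A
Infrastructure: Panel A 123/237 = 51.9%, the 2025 panel 102/233 = 43.8% → Panel A
Translational research: Panel A 25/92 = 27.2%, the 2025 panel 12/59 = 20.3% → Panel A
Panel A has the higher rate in all 4 groups.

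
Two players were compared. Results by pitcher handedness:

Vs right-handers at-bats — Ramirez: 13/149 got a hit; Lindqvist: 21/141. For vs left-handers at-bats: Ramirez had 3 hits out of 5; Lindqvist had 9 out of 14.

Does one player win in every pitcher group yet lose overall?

Vs right-handers: Ramirez 13/149 = 8.7%, Lindqvist 21/141 = 14.9% → Lindqvist
Vs left-handers: Ramirez 3/5 = 60.0%, Lindqvist 9/14 = 64.3% → Lindqvist
Overall: Ramirez 16/154 = 10.4%, Lindqvist 30/155 = 19.4% → Lindqvist
Lindqvist wins overall and in every pitcher group — no reversal.

No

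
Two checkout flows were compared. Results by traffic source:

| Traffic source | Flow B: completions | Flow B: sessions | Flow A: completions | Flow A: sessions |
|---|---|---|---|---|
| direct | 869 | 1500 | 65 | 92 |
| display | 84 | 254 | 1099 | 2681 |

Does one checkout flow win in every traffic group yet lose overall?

Direct: Flow B 869/1500 = 57.9%, Flow A 65/92 = 70.7% → Flow A
Display: Flow B 84/254 = 33.1%, Flow A 1099/2681 = 41.0% → Flow A
Overall: Flow B 953/1754 = 54.3%, Flow A 1164/2773 = 42.0% → Flow B
Flow A wins each traffic group but Flow B wins overall — the comparison reverses. Flow A's sessions skew toward display, which has a lower base rate.

Yes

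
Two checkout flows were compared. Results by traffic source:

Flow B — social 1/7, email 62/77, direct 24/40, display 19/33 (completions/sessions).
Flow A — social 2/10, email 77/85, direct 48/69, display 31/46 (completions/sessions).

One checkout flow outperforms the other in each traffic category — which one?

Social: Flow B 1/7 = 14.3%, Flow A 2/10 = 20.0% → Flow A
Email: Flow B 62/77 = 80.5%, Flow A 77/85 = 90.6% → Flow A
Direct: Flow B 24/40 = 60.0%, Flow A 48/69 = 69.6% → Flow A
Display: Flow B 19/33 = 57.6%, Flow A 31/46 = 67.4% → Flow A
Flow A has the higher rate in all 4 groups.

Flow A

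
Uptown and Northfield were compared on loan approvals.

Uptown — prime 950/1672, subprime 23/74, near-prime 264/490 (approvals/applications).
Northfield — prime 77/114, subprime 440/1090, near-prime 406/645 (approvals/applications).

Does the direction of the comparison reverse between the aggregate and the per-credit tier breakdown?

Yes

Prime: Uptown 950/1672 = 56.8%, Northfield 77/114 = 67.5% → Northfield
Subprime: Uptown 23/74 = 31.1%, Northfield 440/1090 = 40.4% → Northfield
Near-prime: Uptown 264/490 = 53.9%, Northfield 406/645 = 62.9% → Northfield
Overall: Uptown 1237/2236 = 55.3%, Northfield 923/1849 = 49.9% → Uptown
Northfield wins each credit group but Uptown wins overall — the comparison reverses. Northfield's applications skew toward subprime, which has a lower base rate.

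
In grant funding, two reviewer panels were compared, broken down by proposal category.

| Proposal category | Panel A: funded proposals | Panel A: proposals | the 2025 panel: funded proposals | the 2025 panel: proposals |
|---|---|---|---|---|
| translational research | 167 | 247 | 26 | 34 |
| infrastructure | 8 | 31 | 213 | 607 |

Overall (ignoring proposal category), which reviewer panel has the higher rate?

Translational research: Panel A 167/247 = 67.6%, the 2025 panel 26/34 = 76.5% → the 2025 panel
Infrastructure: Panel A 8/31 = 25.8%, the 2025 panel 213/607 = 35.1% → the 2025 panel
Overall: Panel A 175/278 = 62.9%, the 2025 panel 239/641 = 37.3% → Panel A
(The 2025 panel wins every proposal group but Panel A wins overall — the 2025 panel's proposals skew toward the low-rate infrastructure group.)

Panel A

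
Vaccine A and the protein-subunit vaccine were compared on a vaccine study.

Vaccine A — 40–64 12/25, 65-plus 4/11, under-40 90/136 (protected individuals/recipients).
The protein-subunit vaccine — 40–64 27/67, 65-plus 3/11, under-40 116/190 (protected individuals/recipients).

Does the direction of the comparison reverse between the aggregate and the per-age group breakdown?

40–64: Vaccine A 12/25 = 48.0%, the protein-subunit vaccine 27/67 = 40.3% → Vaccine A
65-plus: Vaccine A 4/11 = 36.4%, the protein-subunit vaccine 3/11 = 27.3% → Vaccine A
Under-40: Vaccine A 90/136 = 66.2%, the protein-subunit vaccine 116/190 = 61.1% → Vaccine A
Overall: Vaccine A 106/172 = 61.6%, the protein-subunit vaccine 146/268 = 54.5% → Vaccine A
Vaccine A wins overall and in every age group — no reversal.

No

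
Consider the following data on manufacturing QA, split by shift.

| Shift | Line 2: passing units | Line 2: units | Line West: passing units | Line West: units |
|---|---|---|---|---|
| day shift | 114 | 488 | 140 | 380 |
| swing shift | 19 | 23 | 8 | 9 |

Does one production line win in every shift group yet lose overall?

Day shift: Line 2 114/488 = 23.4%, Line West 140/380 = 36.8% → Line West
Swing shift: Line 2 19/23 = 82.6%, Line West 8/9 = 88.9% → Line West
Overall: Line 2 133/511 = 26.0%, Line West 148/389 = 38.0% → Line West
Line West wins overall and in every shift group — no reversal.

No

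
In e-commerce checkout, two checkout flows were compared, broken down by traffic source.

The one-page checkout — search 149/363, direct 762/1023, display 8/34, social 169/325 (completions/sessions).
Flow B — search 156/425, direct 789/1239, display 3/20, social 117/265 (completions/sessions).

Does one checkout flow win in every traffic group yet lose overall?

No

Search: the one-page checkout 149/363 = 41.0%, Flow B 156/425 = 36.7% → the one-page checkout
Direct: the one-page checkout 762/1023 = 74.5%, Flow B 789/1239 = 63.7% → the one-page checkout
Display: the one-page checkout 8/34 = 23.5%, Flow B 3/20 = 15.0% → the one-page checkout
Social: the one-page checkout 169/325 = 52.0%, Flow B 117/265 = 44.2% → the one-page checkout
Overall: the one-page checkout 1088/1745 = 62.3%, Flow B 1065/1949 = 54.6% → the one-page checkout
The one-page checkout wins overall and in every traffic group — no reversal.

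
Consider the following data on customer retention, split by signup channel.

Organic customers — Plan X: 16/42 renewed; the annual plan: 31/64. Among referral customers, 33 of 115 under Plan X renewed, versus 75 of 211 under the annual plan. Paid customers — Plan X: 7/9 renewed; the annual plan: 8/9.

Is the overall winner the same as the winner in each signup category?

Yes

Organic: Plan X 16/42 = 38.1%, the annual plan 31/64 = 48.4% → the annual plan
Referral: Plan X 33/115 = 28.7%, the annual plan 75/211 = 35.5% → the annual plan
Paid: Plan X 7/9 = 77.8%, the annual plan 8/9 = 88.9% → the annual plan
Overall: Plan X 56/166 = 33.7%, the annual plan 114/284 = 40.1% → the annual plan
The annual plan wins overall and in every signup group — no reversal.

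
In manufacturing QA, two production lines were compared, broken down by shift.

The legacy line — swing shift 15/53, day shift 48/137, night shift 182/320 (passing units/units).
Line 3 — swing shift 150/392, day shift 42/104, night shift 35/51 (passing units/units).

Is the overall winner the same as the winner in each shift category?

No

Swing shift: the legacy line 15/53 = 28.3%, Line 3 150/392 = 38.3% → Line 3
Day shift: the legacy line 48/137 = 35.0%, Line 3 42/104 = 40.4% → Line 3
Night shift: the legacy line 182/320 = 56.9%, Line 3 35/51 = 68.6% → Line 3
Overall: the legacy line 245/510 = 48.0%, Line 3 227/547 = 41.5% → the legacy line
Line 3 wins each shift group but the legacy line wins overall — the comparison reverses. Line 3's units skew toward swing shift, which has a lower base rate.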